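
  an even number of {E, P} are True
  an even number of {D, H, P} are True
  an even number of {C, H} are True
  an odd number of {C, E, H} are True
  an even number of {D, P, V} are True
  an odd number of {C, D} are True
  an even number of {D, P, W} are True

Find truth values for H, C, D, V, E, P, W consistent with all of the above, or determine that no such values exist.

H=F, C=F, D=T, V=F, E=T, P=T, W=F

{E, P}: 2 true → even ✓
{D, H, P}: 2 true → even ✓
{C, H}: 0 true → even ✓
{C, E, H}: 1 true → odd ✓
{D, P, V}: 2 true → even ✓
{C, D}: 1 true → odd ✓
{D, P, W}: 2 true → even ✓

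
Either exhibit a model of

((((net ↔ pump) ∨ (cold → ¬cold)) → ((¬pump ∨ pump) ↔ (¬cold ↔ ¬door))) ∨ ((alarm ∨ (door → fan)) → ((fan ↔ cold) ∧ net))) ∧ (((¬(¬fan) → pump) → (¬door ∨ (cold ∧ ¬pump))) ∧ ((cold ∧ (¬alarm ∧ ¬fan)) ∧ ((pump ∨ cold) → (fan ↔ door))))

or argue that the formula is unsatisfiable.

cold=T; alarm=F; door=F; pump=F; fan=F; net=T

  (((net ↔ pump) ∨ (cold → ¬cold)) → ((¬pump ∨ pump) ↔ (¬cold ↔ ¬door))) ∨ ((alarm ∨ (door → fan)) → ((fan ↔ cold) ∧ net)) = True
    ((net ↔ pump) ∨ (cold → ¬cold)) → ((¬pump ∨ pump) ↔ (¬cold ↔ ¬door)) = True
      (net ↔ pump) ∨ (cold → ¬cold) = False
        net ↔ pump = False
        cold → ¬cold = False
          ¬cold = False
      (¬pump ∨ pump) ↔ (¬cold ↔ ¬door) = False
        ¬pump ∨ pump = True
          ¬pump = True
        ¬cold ↔ ¬door = False
          ¬cold = False
          ¬door = True
    (alarm ∨ (door → fan)) → ((fan ↔ cold) ∧ net) = False
      alarm ∨ (door → fan) = True
        door → fan = True
      (fan ↔ cold) ∧ net = False
        fan ↔ cold = False
  ((¬(¬fan) → pump) → (¬door ∨ (cold ∧ ¬pump))) ∧ ((cold ∧ (¬alarm ∧ ¬fan)) ∧ ((pump ∨ cold) → (fan ↔ door))) = True
    (¬(¬fan) → pump) → (¬door ∨ (cold ∧ ¬pump)) = True
      ¬(¬fan) → pump = True
        ¬(¬fan) = False
          ¬fan = True
      ¬door ∨ (cold ∧ ¬pump) = True
        ¬door = True
        cold ∧ ¬pump = True
          ¬pump = True
    (cold ∧ (¬alarm ∧ ¬fan)) ∧ ((pump ∨ cold) → (fan ↔ door)) = True
      cold ∧ (¬alarm ∧ ¬fan) = True
        ¬alarm ∧ ¬fan = True
          ¬alarm = True
          ¬fan = True
      (pump ∨ cold) → (fan ↔ door) = True
        pump ∨ cold = True
        fan ↔ door = True
Both conjuncts True, so the formula holds.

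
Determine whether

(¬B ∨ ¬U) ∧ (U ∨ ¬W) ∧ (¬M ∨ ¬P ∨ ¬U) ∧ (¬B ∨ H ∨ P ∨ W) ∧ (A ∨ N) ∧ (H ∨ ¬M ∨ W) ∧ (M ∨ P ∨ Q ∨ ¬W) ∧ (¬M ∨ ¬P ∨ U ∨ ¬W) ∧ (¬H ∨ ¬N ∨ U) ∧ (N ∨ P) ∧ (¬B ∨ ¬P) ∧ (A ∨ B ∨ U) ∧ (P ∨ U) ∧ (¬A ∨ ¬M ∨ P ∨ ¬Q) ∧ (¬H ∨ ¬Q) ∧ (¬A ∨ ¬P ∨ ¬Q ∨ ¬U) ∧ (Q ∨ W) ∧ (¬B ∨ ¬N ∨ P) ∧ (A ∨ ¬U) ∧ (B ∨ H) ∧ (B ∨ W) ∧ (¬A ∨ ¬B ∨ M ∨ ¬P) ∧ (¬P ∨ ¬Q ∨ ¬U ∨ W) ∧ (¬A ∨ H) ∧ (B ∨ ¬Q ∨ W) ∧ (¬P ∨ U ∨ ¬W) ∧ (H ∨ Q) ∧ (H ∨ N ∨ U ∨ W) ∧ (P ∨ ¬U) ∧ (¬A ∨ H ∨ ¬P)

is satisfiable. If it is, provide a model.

Set U = True.
  then (¬B ∨ ¬U) forces B = False.
  then (A ∨ ¬U) forces A = True.
  then (B ∨ H) forces H = True.
  then (B ∨ W) forces W = True.
  then (P ∨ ¬U) forces P = True.
  then (¬M ∨ ¬P ∨ ¬U) forces M = False.
  then (¬H ∨ ¬Q) forces Q = False.
Set N = True.
All clauses satisfied.

U = True; N = True; H = True; M = False; Q = False; P = True; W = True; A = True; B = False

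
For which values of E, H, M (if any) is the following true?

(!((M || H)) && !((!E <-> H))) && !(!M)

No satisfying assignment exists.

Case M = True: the conjunct !((M || H)) becomes !((True || H)) = False.
Case M = False: the conjunct !(!M) becomes !(!False) = False.
Both cases fail — unsatisfiable.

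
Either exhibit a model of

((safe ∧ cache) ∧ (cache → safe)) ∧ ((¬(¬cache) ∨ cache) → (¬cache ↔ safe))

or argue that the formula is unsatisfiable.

Unsatisfiable — no assignment works.

Case cache = True: the formula simplifies to (safe ∧ safe) ∧ ¬safe.
  safe = True: the conjunct ¬safe is False.
  safe = False: the conjunct safe is False.
Case cache = False: the conjunct cache is False.
Both cases fail — unsatisfiable.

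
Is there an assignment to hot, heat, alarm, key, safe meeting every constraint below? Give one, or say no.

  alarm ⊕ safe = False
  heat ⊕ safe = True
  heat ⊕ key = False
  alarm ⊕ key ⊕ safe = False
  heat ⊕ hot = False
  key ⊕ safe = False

Adding constraints 2, 3, 6 mod 2: every variable appears an even number of times on the left, so the left side is 0.
But the right sides sum to 1 (mod 2). 0 ≠ 1 — the system is inconsistent.

Unsatisfiable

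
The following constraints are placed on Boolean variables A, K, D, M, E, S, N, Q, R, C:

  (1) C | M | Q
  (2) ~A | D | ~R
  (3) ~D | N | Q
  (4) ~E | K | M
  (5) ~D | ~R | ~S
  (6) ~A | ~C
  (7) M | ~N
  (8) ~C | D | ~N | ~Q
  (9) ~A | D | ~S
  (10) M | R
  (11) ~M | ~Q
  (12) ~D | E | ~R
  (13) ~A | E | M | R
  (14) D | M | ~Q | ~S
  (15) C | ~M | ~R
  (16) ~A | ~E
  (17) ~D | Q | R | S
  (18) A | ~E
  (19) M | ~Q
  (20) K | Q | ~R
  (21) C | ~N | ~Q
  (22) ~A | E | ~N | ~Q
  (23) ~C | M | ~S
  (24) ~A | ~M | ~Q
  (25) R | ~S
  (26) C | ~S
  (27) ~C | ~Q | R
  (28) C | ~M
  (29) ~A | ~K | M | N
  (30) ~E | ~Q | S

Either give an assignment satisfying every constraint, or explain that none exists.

Set A = False.
  then (A | ~E) forces E = False.
Set K = True.
Set D = False.
Set M = True.
  then (~M | ~Q) forces Q = False.
  then (C | ~M) forces C = True.
Set S = True.
  then (R | ~S) forces R = True.
Set N = True.
All clauses satisfied.

A: False, K: True, D: False, M: True, E: False, S: True, N: True, Q: False, R: True, C: True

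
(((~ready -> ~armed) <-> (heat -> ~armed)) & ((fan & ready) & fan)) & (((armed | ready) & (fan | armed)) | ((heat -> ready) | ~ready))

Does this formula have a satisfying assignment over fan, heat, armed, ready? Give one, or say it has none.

fan = True, heat = True, armed = False, ready = True

  ((~ready -> ~armed) <-> (heat -> ~armed)) & ((fan & ready) & fan) = True
    (~ready -> ~armed) <-> (heat -> ~armed) = True
      ~ready -> ~armed = True
        ~ready = False
        ~armed = True
      heat -> ~armed = True
        ~armed = True
    (fan & ready) & fan = True
      fan & ready = True
  ((armed | ready) & (fan | armed)) | ((heat -> ready) | ~ready) = True
    (armed | ready) & (fan | armed) = True
      armed | ready = True
      fan | armed = True
    (heat -> ready) | ~ready = True
      heat -> ready = True
      ~ready = False
Both conjuncts True, so the formula holds.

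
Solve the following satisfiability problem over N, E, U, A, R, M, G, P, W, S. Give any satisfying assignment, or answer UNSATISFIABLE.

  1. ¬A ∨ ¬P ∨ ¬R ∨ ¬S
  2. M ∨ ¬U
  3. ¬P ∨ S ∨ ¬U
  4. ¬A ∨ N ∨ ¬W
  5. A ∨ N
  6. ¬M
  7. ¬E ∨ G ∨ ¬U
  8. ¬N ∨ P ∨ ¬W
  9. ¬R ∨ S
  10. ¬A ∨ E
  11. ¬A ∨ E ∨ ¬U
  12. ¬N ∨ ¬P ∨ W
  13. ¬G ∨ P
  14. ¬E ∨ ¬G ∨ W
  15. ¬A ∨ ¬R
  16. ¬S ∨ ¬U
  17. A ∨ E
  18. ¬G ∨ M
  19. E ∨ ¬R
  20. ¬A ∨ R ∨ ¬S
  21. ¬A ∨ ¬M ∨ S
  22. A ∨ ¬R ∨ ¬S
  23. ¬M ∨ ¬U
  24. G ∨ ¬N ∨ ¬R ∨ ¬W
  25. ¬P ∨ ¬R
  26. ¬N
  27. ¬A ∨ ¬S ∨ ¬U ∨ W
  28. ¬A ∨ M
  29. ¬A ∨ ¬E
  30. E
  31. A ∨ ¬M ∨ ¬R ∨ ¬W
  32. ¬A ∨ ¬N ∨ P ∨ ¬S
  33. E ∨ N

Unsatisfiable — no assignment works.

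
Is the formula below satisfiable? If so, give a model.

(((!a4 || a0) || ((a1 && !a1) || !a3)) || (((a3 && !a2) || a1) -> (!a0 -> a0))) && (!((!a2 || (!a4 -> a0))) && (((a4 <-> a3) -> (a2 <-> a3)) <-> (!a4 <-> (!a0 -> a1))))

a0 = False; a1 = False; a2 = True; a3 = False; a4 = False

  ((!a4 || a0) || ((a1 && !a1) || !a3)) || (((a3 && !a2) || a1) -> (!a0 -> a0)) = True
    (!a4 || a0) || ((a1 && !a1) || !a3) = True
      !a4 || a0 = True
        !a4 = True
      (a1 && !a1) || !a3 = True
        a1 && !a1 = False
          !a1 = True
        !a3 = True
    ((a3 && !a2) || a1) -> (!a0 -> a0) = True
      (a3 && !a2) || a1 = False
        a3 && !a2 = False
          !a2 = False
      !a0 -> a0 = False
        !a0 = True
  !((!a2 || (!a4 -> a0))) && (((a4 <-> a3) -> (a2 <-> a3)) <-> (!a4 <-> (!a0 -> a1))) = True
    !((!a2 || (!a4 -> a0))) = True
      !a2 || (!a4 -> a0) = False
        !a2 = False
        !a4 -> a0 = False
          !a4 = True
    ((a4 <-> a3) -> (a2 <-> a3)) <-> (!a4 <-> (!a0 -> a1)) = True
      (a4 <-> a3) -> (a2 <-> a3) = False
        a4 <-> a3 = True
        a2 <-> a3 = False
      !a4 <-> (!a0 -> a1) = False
        !a4 = True
        !a0 -> a1 = False
          !a0 = True
Both conjuncts True, so the formula holds.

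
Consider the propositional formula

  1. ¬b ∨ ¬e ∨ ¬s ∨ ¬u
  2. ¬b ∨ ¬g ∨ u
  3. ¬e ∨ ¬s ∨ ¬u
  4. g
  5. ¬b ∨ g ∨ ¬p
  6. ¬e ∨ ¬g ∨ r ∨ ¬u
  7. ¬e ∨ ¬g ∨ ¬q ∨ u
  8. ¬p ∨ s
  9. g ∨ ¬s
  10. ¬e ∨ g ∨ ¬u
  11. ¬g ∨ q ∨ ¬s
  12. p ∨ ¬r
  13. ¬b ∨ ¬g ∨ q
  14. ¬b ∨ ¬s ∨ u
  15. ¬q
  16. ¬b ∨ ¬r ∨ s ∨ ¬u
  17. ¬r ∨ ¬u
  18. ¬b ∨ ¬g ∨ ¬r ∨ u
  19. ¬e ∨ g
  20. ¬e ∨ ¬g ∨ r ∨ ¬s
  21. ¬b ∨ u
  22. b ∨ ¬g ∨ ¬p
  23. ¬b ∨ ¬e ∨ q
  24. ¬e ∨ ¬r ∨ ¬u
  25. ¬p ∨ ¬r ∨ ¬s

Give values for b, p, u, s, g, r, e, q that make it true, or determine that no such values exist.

Unit clause (g) forces g = True.
Unit clause (¬q) forces q = False.
In (¬g ∨ q ∨ ¬s) only ¬s is left, so s = False.
In (¬b ∨ ¬g ∨ q) only ¬b is left, so b = False.
In (b ∨ ¬g ∨ ¬p) only ¬p is left, so p = False.
In (p ∨ ¬r) only ¬r is left, so r = False.
Set u = False.
Set e = True.
All clauses satisfied.

b=F, p=F, u=F, s=F, g=T, r=F, e=T, q=F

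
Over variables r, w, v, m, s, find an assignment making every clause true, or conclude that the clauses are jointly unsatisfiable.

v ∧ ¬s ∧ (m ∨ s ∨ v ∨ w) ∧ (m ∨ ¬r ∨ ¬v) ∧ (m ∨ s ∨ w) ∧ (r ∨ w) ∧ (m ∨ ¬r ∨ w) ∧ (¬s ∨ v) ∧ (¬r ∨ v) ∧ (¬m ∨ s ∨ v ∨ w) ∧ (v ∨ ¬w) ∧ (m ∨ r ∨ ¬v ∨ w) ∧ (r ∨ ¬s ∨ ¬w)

Unit clause (v) forces v = True.
Unit clause (¬s) forces s = False.
Set r = False.
  then (r ∨ w) forces w = True.
Set m = False.
All clauses satisfied.

r = False, w = True, v = True, m = False, s = False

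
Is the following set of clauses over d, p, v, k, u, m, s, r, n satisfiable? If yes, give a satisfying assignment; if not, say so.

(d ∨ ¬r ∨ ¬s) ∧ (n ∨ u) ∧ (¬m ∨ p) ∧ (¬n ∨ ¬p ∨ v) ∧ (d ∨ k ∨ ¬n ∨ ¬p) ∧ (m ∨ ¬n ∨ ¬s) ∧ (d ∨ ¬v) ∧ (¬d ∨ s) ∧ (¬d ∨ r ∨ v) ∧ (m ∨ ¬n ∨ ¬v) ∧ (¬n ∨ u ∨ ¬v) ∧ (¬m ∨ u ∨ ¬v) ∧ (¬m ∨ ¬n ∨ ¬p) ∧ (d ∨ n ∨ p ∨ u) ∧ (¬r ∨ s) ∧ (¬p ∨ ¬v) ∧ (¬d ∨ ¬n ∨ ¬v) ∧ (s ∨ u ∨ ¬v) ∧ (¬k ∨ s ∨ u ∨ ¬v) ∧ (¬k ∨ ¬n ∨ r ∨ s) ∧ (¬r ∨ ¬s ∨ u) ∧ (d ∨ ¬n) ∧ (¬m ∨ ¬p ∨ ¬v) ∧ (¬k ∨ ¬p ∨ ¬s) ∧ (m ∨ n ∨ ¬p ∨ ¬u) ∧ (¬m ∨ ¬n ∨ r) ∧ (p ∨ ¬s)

d: False; p: False; v: False; k: False; u: True; m: False; s: False; r: False; n: False

Set d = False.
  then (d ∨ ¬v) forces v = False.
  then (d ∨ ¬n) forces n = False.
  then (n ∨ u) forces u = True.
Set p = False.
  then (¬m ∨ p) forces m = False.
  then (p ∨ ¬s) forces s = False.
  then (¬r ∨ s) forces r = False.
Set k = False.
All clauses satisfied.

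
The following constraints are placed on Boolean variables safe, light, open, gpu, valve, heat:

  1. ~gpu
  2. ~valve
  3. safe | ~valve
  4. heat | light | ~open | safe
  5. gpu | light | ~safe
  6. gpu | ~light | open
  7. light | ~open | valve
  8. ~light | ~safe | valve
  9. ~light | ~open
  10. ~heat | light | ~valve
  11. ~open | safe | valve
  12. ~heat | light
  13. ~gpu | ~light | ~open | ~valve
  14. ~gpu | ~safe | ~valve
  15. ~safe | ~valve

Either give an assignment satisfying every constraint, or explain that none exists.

safe=F; light=F; open=F; gpu=F; valve=F; heat=F

Unit clause (~gpu) forces gpu = False.
Unit clause (~valve) forces valve = False.
Try safe = True:
  (gpu | light | ~safe) forces light = True.
  clause (~light | ~safe | valve) is falsified — backtrack.
So safe = False.
  then (~open | safe | valve) forces open = False.
  then (gpu | ~light | open) forces light = False.
  then (~heat | light) forces heat = False.
All clauses satisfied.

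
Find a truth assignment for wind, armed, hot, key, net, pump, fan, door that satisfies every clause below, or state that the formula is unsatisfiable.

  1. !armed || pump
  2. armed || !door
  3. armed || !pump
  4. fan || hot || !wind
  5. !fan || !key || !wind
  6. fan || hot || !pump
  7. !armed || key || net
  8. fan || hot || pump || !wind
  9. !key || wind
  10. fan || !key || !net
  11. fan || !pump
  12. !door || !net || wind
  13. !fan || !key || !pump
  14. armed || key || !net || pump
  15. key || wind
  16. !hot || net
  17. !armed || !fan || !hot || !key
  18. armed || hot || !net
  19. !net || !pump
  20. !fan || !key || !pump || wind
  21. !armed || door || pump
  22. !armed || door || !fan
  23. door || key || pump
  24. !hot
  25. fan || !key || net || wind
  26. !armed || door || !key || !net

Case armed = True:
  (!armed || pump) forces pump = True.
  (fan || !pump) forces fan = True.
  (!fan || !key || !pump) forces key = False.
  (!armed || key || net) forces net = True.
  Clause (!net || !pump) is falsified — contradiction.
Case armed = False:
  (armed || !door) forces door = False.
  (armed || !pump) forces pump = False.
  (door || key || pump) forces key = True.
  (!key || wind) forces wind = True.
  (!fan || !key || !wind) forces fan = False.
  (fan || hot || !wind) forces hot = True.
  Clause (!hot) is falsified — contradiction.
Both cases fail, so the formula is unsatisfiable.

No satisfying assignment exists.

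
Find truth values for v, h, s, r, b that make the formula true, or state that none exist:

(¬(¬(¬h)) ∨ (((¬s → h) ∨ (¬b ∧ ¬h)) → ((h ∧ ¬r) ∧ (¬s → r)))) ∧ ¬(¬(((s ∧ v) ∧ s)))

v = True, h = True, s = True, r = False, b = False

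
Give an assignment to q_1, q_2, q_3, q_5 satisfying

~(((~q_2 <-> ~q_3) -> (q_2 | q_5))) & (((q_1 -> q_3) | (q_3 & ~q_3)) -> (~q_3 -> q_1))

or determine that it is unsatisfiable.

q_1: True, q_2: False, q_3: False, q_5: False

  ~(((~q_2 <-> ~q_3) -> (q_2 | q_5))) = True
    (~q_2 <-> ~q_3) -> (q_2 | q_5) = False
      ~q_2 <-> ~q_3 = True
        ~q_2 = True
        ~q_3 = True
      q_2 | q_5 = False
  ((q_1 -> q_3) | (q_3 & ~q_3)) -> (~q_3 -> q_1) = True
    (q_1 -> q_3) | (q_3 & ~q_3) = False
      q_1 -> q_3 = False
      q_3 & ~q_3 = False
        ~q_3 = True
    ~q_3 -> q_1 = True
      ~q_3 = True
Both conjuncts True, so the formula holds.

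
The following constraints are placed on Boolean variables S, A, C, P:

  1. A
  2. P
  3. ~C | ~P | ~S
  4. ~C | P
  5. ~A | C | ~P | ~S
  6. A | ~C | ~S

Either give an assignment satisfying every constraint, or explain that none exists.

S = False, A = True, C = True, P = True

Unit clause (A) forces A = True.
Unit clause (P) forces P = True.
Try S = True:
  (~C | ~P | ~S) forces C = False.
  clause (~A | C | ~P | ~S) is falsified — backtrack.
So S = False.
Set C = True.
All clauses satisfied.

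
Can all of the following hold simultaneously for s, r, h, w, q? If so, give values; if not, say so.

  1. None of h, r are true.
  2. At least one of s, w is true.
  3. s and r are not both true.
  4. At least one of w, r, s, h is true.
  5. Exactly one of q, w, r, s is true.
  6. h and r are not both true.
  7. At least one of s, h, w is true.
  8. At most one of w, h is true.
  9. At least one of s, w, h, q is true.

s=F, r=F, h=F, w=T, q=F

  (1) {h, r}: 0 true — none ✓
  (2) {s, w}: 1 true — at least one ✓
  (3) s=F, r=F — not both ✓
  (4) {w, r, s, h}: 1 true — at least one ✓
  (5) {q, w, r, s}: 1 true — exactly one ✓
  (6) h=F, r=F — not both ✓
  (7) {s, h, w}: 1 true — at least one ✓
  (8) {w, h}: 1 true — at most one ✓
  (9) {s, w, h, q}: 1 true — at least one ✓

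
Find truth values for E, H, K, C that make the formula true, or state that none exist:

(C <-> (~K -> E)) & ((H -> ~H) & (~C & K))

Unsatisfiable — no assignment works.

Case K = True: the formula simplifies to C & ((H -> ~H) & ~C).
  C = True: the conjunct ~C is False.
  C = False: the conjunct C is False.
Case K = False: the conjunct K is False.
Both cases fail — unsatisfiable.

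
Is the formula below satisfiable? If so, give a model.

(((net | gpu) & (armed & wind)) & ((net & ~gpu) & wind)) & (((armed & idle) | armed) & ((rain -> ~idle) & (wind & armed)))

idle: False, gpu: False, armed: True, rain: False, net: True, wind: True

  ((net | gpu) & (armed & wind)) & ((net & ~gpu) & wind) = True
    (net | gpu) & (armed & wind) = True
      net | gpu = True
      armed & wind = True
    (net & ~gpu) & wind = True
      net & ~gpu = True
        ~gpu = True
  ((armed & idle) | armed) & ((rain -> ~idle) & (wind & armed)) = True
    (armed & idle) | armed = True
      armed & idle = False
    (rain -> ~idle) & (wind & armed) = True
      rain -> ~idle = True
        ~idle = True
      wind & armed = True
Both conjuncts True, so the formula holds.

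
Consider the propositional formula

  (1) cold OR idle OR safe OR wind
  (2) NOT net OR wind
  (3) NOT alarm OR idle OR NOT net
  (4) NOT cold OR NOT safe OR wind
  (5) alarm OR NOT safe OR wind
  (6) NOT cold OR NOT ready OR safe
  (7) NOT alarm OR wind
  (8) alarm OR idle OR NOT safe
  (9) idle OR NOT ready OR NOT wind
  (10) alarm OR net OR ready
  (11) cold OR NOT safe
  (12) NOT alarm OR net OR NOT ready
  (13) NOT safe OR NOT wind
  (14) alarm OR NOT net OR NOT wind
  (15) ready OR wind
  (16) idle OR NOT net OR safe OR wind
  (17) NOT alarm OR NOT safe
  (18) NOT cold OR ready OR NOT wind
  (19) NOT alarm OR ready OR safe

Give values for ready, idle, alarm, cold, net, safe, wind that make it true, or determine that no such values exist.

Set ready = True.
Set idle = True.
Set alarm = True.
  then (NOT alarm OR wind) forces wind = True.
  then (NOT alarm OR net OR NOT ready) forces net = True.
  then (NOT safe OR NOT wind) forces safe = False.
  then (NOT cold OR NOT ready OR safe) forces cold = False.
All clauses satisfied.

ready = True; idle = True; alarm = True; cold = False; net = True; safe = False; wind = True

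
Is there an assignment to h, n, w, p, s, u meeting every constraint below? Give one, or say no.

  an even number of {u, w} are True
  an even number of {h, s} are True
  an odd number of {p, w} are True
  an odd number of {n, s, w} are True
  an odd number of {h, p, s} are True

h = False, n = True, w = False, p = True, s = False, u = False

{u, w}: 0 true → even ✓
{h, s}: 0 true → even ✓
{p, w}: 1 true → odd ✓
{n, s, w}: 1 true → odd ✓
{h, p, s}: 1 true → odd ✓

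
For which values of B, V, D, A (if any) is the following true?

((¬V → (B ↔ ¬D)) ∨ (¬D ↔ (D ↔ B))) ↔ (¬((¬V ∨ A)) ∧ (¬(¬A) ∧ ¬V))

B = True, V = False, D = True, A = True

  ((¬V → (B ↔ ¬D)) ∨ (¬D ↔ (D ↔ B))) ↔ (¬((¬V ∨ A)) ∧ (¬(¬A) ∧ ¬V)) = True
    (¬V → (B ↔ ¬D)) ∨ (¬D ↔ (D ↔ B)) = False
      ¬V → (B ↔ ¬D) = False
        ¬V = True
        B ↔ ¬D = False
          ¬D = False
      ¬D ↔ (D ↔ B) = False
        ¬D = False
        D ↔ B = True
    ¬((¬V ∨ A)) ∧ (¬(¬A) ∧ ¬V) = False
      ¬((¬V ∨ A)) = False
        ¬V ∨ A = True
          ¬V = True
      ¬(¬A) ∧ ¬V = True
        ¬(¬A) = True
          ¬A = False
        ¬V = True
The formula evaluates to True.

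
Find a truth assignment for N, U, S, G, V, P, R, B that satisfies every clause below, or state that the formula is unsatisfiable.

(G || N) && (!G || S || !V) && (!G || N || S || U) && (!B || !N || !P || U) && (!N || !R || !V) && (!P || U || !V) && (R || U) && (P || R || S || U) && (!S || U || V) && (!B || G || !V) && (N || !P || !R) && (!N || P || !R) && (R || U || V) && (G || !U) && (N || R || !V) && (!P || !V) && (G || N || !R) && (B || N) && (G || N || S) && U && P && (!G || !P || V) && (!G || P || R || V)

Case U = True:
  (G || !U) forces G = True.
  (P) forces P = True.
  (!P || !V) forces V = False.
  Clause (!G || !P || V) is falsified — contradiction.
Case U = False:
  Clause (U) is falsified — contradiction.
Both cases fail, so the formula is unsatisfiable.

UNSATISFIABLE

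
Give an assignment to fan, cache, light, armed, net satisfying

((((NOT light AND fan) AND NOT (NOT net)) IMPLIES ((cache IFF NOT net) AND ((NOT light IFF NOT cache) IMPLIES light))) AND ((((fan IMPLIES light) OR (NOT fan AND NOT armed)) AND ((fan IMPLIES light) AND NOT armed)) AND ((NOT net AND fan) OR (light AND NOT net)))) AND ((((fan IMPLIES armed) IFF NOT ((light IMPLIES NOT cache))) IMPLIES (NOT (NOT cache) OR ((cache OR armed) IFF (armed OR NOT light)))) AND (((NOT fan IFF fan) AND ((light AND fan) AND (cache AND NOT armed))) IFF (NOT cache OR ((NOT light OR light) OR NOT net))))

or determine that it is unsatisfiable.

The conjunct ((NOT fan IFF fan) AND ((light AND fan) AND (cache AND NOT armed))) IFF (NOT cache OR ((NOT light OR light) OR NOT net)) is unsatisfiable on its own:
  light = True: simplifies to (NOT fan IFF fan) AND (fan AND (cache AND NOT armed)).
    fan = True: the conjunct NOT fan IFF fan becomes NOT True IFF True = False.
    fan = False: the conjunct NOT fan IFF fan becomes NOT False IFF False = False.
  light = False: this becomes ((NOT fan IFF fan) AND False) IFF (NOT cache OR True) = False.
So the whole conjunction is unsatisfiable.

Unsatisfiable — no assignment works.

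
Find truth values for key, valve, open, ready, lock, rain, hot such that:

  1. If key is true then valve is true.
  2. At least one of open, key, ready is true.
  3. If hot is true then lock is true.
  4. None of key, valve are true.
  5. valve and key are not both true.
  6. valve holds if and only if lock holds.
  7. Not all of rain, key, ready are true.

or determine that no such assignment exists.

key = False, valve = False, open = True, ready = True, lock = False, rain = False, hot = False

  (1) key=F ⇒ valve: vacuous ✓
  (2) {open, key, ready}: 2 true — at least one ✓
  (3) hot=F ⇒ lock: vacuous ✓
  (4) {key, valve}: 0 true — none ✓
  (5) valve=F, key=F — not both ✓
  (6) valve=F, lock=F — same ✓
  (7) {rain, key, ready}: 1/3 true — not all ✓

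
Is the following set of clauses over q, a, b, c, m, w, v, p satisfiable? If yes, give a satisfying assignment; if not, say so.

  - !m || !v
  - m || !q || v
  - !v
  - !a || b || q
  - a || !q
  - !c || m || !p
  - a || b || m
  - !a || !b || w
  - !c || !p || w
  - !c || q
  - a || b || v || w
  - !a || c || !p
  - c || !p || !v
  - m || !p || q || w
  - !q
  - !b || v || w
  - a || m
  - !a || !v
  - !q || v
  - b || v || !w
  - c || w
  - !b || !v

Unit clause (!v) forces v = False.
Unit clause (!q) forces q = False.
In (!c || q) only !c is left, so c = False.
In (c || w) only w is left, so w = True.
In (b || v || !w) only b is left, so b = True.
Set a = True.
  then (!a || c || !p) forces p = False.
Set m = False.
All clauses satisfied.

q = False, a = True, b = True, c = False, m = False, w = True, v = False, p = False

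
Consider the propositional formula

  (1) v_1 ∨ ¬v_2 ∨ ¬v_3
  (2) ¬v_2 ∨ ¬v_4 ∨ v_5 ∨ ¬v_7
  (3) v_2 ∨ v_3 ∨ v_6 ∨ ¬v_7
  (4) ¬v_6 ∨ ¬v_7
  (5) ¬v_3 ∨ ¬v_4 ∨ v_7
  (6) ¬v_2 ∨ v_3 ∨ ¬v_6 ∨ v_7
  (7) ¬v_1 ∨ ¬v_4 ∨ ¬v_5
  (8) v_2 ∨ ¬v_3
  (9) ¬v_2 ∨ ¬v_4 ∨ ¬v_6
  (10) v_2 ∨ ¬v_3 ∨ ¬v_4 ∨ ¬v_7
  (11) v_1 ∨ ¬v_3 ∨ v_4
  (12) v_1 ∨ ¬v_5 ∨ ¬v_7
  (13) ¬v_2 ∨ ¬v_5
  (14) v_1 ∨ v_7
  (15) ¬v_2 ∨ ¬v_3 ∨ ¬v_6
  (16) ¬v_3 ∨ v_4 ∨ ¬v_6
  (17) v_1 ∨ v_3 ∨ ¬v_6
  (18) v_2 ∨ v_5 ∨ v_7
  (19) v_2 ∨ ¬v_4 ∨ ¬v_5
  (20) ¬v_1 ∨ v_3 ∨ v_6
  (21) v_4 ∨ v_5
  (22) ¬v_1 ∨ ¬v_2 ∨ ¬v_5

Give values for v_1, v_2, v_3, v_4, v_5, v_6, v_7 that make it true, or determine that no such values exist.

Set v_1 = True.
Set v_2 = False.
  then (v_2 ∨ ¬v_3) forces v_3 = False.
  then (¬v_1 ∨ v_3 ∨ v_6) forces v_6 = True.
  then (¬v_6 ∨ ¬v_7) forces v_7 = False.
  then (v_2 ∨ v_5 ∨ v_7) forces v_5 = True.
  then (v_2 ∨ ¬v_4 ∨ ¬v_5) forces v_4 = False.
All clauses satisfied.

v_1=T; v_2=F; v_3=F; v_4=F; v_5=T; v_6=T; v_7=F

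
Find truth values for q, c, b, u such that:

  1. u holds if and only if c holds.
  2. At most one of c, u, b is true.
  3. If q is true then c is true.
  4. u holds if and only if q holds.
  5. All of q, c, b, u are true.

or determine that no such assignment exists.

The formula is unsatisfiable.

Case c = True:
  (1) with c=T forces u = True.
  Constraint (2) is violated (c=T, u=T) — contradiction.
Case c = False:
  Constraint (5) is violated (c=F) — contradiction.
Both cases fail — unsatisfiable.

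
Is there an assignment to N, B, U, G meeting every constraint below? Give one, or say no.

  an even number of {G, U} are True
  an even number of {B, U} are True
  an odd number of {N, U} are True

N = True; B = False; U = False; G = False

{G, U}: 0 true → even ✓
{B, U}: 0 true → even ✓
{N, U}: 1 true → odd ✓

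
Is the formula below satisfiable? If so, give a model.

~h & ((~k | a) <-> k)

k = True; a = True; h = False

  ~h = True
  (~k | a) <-> k = True
    ~k | a = True
      ~k = False
Both conjuncts True, so the formula holds.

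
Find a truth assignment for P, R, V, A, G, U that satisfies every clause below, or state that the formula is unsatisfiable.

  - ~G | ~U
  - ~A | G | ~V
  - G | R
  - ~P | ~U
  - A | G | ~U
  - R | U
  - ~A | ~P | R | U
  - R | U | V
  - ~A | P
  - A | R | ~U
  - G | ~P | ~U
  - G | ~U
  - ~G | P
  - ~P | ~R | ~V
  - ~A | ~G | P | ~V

Set P = True.
  then (~P | ~U) forces U = False.
  then (R | U) forces R = True.
  then (~P | ~R | ~V) forces V = False.
Set A = False.
Set G = True.
All clauses satisfied.

P = True, R = True, V = False, A = False, G = True, U = False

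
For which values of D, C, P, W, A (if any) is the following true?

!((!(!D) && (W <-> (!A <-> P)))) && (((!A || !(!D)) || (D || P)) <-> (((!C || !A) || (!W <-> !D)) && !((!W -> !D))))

D = False; C = True; P = False; W = False; A = True

  !((!(!D) && (W <-> (!A <-> P)))) = True
    !(!D) && (W <-> (!A <-> P)) = False
      !(!D) = False
        !D = True
      W <-> (!A <-> P) = False
        !A <-> P = True
          !A = False
  ((!A || !(!D)) || (D || P)) <-> (((!C || !A) || (!W <-> !D)) && !((!W -> !D))) = True
    (!A || !(!D)) || (D || P) = False
      !A || !(!D) = False
        !A = False
        !(!D) = False
          !D = True
      D || P = False
    ((!C || !A) || (!W <-> !D)) && !((!W -> !D)) = False
      (!C || !A) || (!W <-> !D) = True
        !C || !A = False
          !C = False
          !A = False
        !W <-> !D = True
          !W = True
          !D = True
      !((!W -> !D)) = False
        !W -> !D = True
          !W = True
          !D = True
Both conjuncts True, so the formula holds.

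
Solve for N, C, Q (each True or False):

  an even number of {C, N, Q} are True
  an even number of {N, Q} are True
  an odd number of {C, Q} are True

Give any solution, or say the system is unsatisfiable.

N: True, C: False, Q: True

{C, N, Q}: 2 true → even ✓
{N, Q}: 2 true → even ✓
{C, Q}: 1 true → odd ✓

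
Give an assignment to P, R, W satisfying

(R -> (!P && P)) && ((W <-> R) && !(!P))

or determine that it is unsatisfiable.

P = True, R = False, W = False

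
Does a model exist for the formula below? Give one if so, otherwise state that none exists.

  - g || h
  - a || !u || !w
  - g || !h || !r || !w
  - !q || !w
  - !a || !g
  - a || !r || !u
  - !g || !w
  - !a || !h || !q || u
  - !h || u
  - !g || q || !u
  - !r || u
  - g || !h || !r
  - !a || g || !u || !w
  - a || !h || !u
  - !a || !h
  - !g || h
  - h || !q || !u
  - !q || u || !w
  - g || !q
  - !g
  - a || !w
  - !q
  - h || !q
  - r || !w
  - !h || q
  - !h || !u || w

Unsatisfiable — no assignment works.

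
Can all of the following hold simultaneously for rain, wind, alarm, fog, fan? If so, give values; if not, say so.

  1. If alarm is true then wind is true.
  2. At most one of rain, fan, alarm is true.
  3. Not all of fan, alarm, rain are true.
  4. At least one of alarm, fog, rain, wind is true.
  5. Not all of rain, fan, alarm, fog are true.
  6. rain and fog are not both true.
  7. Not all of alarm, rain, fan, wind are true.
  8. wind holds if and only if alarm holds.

rain=F, wind=F, alarm=F, fog=T, fan=F

  (1) alarm=F ⇒ wind: vacuous ✓
  (2) {rain, fan, alarm}: 0 true — at most one ✓
  (3) {fan, alarm, rain}: 0/3 true — not all ✓
  (4) {alarm, fog, rain, wind}: 1 true — at least one ✓
  (5) {rain, fan, alarm, fog}: 1/4 true — not all ✓
  (6) rain=F, fog=T — not both ✓
  (7) {alarm, rain, fan, wind}: 0/4 true — not all ✓
  (8) wind=F, alarm=F — same ✓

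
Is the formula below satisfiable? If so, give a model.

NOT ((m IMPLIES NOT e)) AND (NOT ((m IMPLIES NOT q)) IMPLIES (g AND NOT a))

m: True; e: True; q: True; a: False; g: True

  NOT ((m IMPLIES NOT e)) = True
    m IMPLIES NOT e = False
      NOT e = False
  NOT ((m IMPLIES NOT q)) IMPLIES (g AND NOT a) = True
    NOT ((m IMPLIES NOT q)) = True
      m IMPLIES NOT q = False
        NOT q = False
    g AND NOT a = True
      NOT a = True
Both conjuncts True, so the formula holds.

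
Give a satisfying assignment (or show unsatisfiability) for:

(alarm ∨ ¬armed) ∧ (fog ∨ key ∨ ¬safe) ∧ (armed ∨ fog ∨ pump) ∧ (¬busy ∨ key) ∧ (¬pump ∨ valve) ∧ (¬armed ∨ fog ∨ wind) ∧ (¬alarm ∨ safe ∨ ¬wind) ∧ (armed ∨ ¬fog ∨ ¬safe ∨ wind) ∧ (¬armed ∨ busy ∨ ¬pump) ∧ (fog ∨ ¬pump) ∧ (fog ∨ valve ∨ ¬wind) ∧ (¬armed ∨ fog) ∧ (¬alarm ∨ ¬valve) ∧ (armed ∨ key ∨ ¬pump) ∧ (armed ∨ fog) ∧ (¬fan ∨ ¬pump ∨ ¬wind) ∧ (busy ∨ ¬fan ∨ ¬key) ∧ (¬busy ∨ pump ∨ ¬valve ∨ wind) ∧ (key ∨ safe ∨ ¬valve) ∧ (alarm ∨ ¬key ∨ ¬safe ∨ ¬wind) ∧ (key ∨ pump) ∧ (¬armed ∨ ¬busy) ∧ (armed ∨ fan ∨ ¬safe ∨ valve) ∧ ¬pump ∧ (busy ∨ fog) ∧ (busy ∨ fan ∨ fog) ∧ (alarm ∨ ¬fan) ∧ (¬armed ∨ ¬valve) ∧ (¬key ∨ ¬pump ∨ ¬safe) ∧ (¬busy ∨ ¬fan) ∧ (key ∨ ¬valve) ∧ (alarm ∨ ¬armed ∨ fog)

valve=F; key=T; busy=F; alarm=T; pump=F; armed=T; safe=T; fog=T; fan=F; wind=F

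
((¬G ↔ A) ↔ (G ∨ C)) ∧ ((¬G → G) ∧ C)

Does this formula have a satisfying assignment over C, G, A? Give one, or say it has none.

C = True; G = True; A = False

  (¬G ↔ A) ↔ (G ∨ C) = True
    ¬G ↔ A = True
      ¬G = False
    G ∨ C = True
  (¬G → G) ∧ C = True
    ¬G → G = True
      ¬G = False
Both conjuncts True, so the formula holds.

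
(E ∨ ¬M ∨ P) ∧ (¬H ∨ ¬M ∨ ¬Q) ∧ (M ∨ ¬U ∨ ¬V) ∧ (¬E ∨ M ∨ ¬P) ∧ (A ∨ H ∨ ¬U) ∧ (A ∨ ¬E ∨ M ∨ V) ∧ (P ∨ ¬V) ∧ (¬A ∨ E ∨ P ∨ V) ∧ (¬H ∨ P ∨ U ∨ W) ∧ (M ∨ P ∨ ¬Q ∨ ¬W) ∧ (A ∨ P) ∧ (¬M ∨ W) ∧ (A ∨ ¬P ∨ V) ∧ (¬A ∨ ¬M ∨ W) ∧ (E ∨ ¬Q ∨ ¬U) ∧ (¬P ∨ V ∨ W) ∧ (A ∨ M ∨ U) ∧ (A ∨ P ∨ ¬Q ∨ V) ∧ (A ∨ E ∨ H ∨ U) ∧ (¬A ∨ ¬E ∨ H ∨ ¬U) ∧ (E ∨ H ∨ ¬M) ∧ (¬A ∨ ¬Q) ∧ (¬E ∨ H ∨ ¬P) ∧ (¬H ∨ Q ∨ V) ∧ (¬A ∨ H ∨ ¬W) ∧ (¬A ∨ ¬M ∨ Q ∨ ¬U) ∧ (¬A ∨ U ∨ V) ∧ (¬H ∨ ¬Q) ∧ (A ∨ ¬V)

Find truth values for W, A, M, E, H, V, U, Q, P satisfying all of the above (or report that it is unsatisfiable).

Set W = False.
  then (¬M ∨ W) forces M = False.
Try A = False:
  (A ∨ P) forces P = True.
  (¬E ∨ M ∨ ¬P) forces E = False.
  (A ∨ ¬P ∨ V) forces V = True.
  clause (A ∨ ¬V) is falsified — backtrack.
So A = True.
  then (¬A ∨ ¬Q) forces Q = False.
Set E = False.
Set H = True.
  then (¬H ∨ Q ∨ V) forces V = True.
  then (M ∨ ¬U ∨ ¬V) forces U = False.
  then (P ∨ ¬V) forces P = True.
All clauses satisfied.

W=F, A=T, M=F, E=F, H=T, V=T, U=F, Q=F, P=T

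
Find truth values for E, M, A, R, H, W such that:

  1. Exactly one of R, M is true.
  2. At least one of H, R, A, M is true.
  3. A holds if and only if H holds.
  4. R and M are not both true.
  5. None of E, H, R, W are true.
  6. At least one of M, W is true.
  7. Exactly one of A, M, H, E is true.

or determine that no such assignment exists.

E = False; M = True; A = False; R = False; H = False; W = False

  (1) {R, M}: 1 true — exactly one ✓
  (2) {H, R, A, M}: 1 true — at least one ✓
  (3) A=F, H=F — same ✓
  (4) R=F, M=T — not both ✓
  (5) {E, H, R, W}: 0 true — none ✓
  (6) {M, W}: 1 true — at least one ✓
  (7) {A, M, H, E}: 1 true — exactly one ✓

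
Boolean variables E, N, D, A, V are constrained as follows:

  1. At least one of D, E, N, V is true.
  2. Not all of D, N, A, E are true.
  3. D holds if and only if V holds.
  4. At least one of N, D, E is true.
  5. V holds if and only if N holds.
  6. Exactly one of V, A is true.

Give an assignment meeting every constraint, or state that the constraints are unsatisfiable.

E: True, N: False, D: False, A: True, V: False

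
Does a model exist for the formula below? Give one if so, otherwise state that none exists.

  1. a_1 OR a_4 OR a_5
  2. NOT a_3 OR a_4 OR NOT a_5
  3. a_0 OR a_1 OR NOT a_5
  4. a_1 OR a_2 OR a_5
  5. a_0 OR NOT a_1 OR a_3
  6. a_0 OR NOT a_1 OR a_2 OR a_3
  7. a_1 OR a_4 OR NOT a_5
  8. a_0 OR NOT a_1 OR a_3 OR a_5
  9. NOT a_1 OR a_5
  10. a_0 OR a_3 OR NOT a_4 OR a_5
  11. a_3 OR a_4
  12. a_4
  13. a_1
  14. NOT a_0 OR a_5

a_0=T, a_1=T, a_2=F, a_3=T, a_4=T, a_5=T

Unit clause (a_4) forces a_4 = True.
Unit clause (a_1) forces a_1 = True.
In (NOT a_1 OR a_5) only a_5 is left, so a_5 = True.
Set a_0 = True.
Set a_2 = False.
Set a_3 = True.
All clauses satisfied.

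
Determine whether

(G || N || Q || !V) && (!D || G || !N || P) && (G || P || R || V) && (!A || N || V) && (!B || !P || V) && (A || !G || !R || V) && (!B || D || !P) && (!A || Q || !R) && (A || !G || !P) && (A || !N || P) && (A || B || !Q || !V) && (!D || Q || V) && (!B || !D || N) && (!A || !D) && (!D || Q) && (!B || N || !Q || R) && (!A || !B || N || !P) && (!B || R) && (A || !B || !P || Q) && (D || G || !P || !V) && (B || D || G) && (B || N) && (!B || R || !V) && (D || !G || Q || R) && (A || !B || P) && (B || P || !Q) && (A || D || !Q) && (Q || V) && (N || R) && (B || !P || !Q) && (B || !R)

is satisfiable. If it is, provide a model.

Set V = False.
  then (Q || V) forces Q = True.
Set G = False.
Set R = True.
  then (B || !R) forces B = True.
  then (!B || !P || V) forces P = False.
  then (A || !B || P) forces A = True.
  then (!A || N || V) forces N = True.
  then (!A || !D) forces D = False.
All clauses satisfied.

V: False; G: False; R: True; N: True; P: False; D: False; Q: True; B: True; A: True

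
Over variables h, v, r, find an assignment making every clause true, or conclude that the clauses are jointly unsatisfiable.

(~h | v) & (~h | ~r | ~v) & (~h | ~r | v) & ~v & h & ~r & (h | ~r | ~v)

Case h = True:
  (~h | v) forces v = True.
  Clause (~v) is falsified — contradiction.
Case h = False:
  Clause (h) is falsified — contradiction.
Both cases fail, so the formula is unsatisfiable.

Unsatisfiable — no assignment works.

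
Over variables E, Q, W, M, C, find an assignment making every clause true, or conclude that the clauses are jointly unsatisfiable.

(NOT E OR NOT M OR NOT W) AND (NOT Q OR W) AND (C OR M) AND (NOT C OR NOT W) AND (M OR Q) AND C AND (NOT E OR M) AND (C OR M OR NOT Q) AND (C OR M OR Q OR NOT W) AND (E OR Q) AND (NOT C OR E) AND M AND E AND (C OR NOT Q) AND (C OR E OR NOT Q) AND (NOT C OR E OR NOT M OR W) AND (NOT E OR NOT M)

Case E = True:
  (C) forces C = True.
  (NOT C OR NOT W) forces W = False.
  (NOT Q OR W) forces Q = False.
  (M OR Q) forces M = True.
  Clause (NOT E OR NOT M) is falsified — contradiction.
Case E = False:
  Clause (E) is falsified — contradiction.
Both cases fail, so the formula is unsatisfiable.

Unsatisfiable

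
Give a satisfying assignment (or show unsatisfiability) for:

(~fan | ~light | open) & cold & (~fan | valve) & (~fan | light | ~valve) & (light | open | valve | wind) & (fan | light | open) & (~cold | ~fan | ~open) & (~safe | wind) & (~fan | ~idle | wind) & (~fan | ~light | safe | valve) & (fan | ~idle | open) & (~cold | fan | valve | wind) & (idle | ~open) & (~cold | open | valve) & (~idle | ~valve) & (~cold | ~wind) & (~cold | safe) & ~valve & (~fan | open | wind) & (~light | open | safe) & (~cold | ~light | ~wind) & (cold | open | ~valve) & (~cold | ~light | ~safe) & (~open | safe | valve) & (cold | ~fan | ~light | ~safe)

Unsatisfiable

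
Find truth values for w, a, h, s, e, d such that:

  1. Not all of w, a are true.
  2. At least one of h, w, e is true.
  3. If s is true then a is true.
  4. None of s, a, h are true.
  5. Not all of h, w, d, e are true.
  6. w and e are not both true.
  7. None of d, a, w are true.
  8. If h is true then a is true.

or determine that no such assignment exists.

w: False, a: False, h: False, s: False, e: True, d: False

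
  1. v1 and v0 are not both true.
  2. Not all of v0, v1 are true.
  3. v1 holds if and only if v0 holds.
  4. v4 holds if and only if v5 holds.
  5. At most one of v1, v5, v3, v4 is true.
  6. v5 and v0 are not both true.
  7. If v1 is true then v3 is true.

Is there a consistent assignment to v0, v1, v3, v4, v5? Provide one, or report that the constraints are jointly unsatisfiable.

v0: False, v1: False, v3: False, v4: False, v5: False

  (1) v1=F, v0=F — not both ✓
  (2) {v0, v1}: 0/2 true — not all ✓
  (3) v1=F, v0=F — same ✓
  (4) v4=F, v5=F — same ✓
  (5) {v1, v5, v3, v4}: 0 true — at most one ✓
  (6) v5=F, v0=F — not both ✓
  (7) v1=F ⇒ v3: vacuous ✓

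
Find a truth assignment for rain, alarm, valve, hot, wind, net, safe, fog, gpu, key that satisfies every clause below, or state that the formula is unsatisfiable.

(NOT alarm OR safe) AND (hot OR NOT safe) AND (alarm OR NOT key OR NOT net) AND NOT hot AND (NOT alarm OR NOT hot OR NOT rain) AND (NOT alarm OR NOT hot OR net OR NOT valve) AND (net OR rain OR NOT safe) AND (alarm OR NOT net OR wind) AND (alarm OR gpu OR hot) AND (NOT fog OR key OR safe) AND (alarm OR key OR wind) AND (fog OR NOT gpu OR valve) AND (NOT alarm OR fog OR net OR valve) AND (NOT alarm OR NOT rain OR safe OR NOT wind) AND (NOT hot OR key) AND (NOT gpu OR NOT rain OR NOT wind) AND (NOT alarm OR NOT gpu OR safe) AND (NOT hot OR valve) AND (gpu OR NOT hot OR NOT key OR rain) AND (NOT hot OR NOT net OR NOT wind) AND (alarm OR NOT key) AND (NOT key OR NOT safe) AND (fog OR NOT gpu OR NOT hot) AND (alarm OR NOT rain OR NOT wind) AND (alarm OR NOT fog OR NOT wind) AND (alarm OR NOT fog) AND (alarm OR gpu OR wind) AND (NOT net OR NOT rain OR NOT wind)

rain = False; alarm = False; valve = True; hot = False; wind = True; net = False; safe = False; fog = False; gpu = True; key = False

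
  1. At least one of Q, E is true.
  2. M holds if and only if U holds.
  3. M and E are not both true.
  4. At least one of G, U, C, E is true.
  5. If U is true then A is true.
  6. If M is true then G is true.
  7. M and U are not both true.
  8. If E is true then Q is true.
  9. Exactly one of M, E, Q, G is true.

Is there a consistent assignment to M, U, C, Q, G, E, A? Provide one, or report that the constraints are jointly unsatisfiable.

M=F, U=F, C=T, Q=T, G=F, E=F, A=F

  (1) {Q, E}: 1 true — at least one ✓
  (2) M=F, U=F — same ✓
  (3) M=F, E=F — not both ✓
  (4) {G, U, C, E}: 1 true — at least one ✓
  (5) U=F ⇒ A: vacuous ✓
  (6) M=F ⇒ G: vacuous ✓
  (7) M=F, U=F — not both ✓
  (8) E=F ⇒ Q: vacuous ✓
  (9) {M, E, Q, G}: 1 true — exactly one ✓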